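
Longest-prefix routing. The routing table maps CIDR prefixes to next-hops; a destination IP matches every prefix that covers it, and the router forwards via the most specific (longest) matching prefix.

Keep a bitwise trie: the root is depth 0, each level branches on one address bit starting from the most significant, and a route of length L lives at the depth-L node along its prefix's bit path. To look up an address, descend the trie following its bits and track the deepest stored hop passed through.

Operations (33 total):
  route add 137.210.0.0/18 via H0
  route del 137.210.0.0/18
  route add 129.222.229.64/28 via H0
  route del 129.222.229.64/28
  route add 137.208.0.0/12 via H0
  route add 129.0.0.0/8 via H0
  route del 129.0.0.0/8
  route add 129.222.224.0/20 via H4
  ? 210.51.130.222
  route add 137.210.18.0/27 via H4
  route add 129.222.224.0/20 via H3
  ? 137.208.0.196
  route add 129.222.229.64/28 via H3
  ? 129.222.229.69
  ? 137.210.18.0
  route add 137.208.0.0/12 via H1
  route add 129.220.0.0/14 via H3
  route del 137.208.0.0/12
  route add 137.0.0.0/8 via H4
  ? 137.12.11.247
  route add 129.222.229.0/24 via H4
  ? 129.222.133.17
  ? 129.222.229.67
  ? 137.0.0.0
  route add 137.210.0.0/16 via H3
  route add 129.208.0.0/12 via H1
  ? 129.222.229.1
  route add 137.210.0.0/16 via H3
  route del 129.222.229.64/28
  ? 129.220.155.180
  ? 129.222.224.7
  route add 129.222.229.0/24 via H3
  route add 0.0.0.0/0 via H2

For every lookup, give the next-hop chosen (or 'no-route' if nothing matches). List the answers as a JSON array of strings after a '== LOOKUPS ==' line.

Process each operation:
  add 137.210.0.0/18 -> H0 at depth 18
  del 137.210.0.0/18 (clear depth 18)
  add 129.222.229.64/28 -> H0 at depth 28
  del 129.222.229.64/28 (clear depth 28)
  add 137.208.0.0/12 -> H0 at depth 12
  add 129.0.0.0/8 -> H0 at depth 8
  del 129.0.0.0/8 (clear depth 8)
  add 129.222.224.0/20 -> H4 at depth 20
  Q 210.51.130.222: descend 1 ; hops seen [∅] ; pick no-route
  add 137.210.18.0/27 -> H4 at depth 27
  add 129.222.224.0/20 -> H3 at depth 20
  Q 137.208.0.196: descend 10001001110100 ; hops seen [H0] ; pick H0
  add 129.222.229.64/28 -> H3 at depth 28
  Q 129.222.229.69: descend 1000000111011110111001010100 ; hops seen [H3,H3] ; pick H3
  Q 137.210.18.0: descend 100010011101001000010010000 ; hops seen [H0,H4] ; pick H4
  add 137.208.0.0/12 -> H1 at depth 12
  add 129.220.0.0/14 -> H3 at depth 14
  del 137.208.0.0/12 (clear depth 12)
  add 137.0.0.0/8 -> H4 at depth 8
  Q 137.12.11.247: descend 10001001 ; hops seen [H4] ; pick H4
  add 129.222.229.0/24 -> H4 at depth 24
  Q 129.222.133.17: descend 10000001110111101 ; hops seen [H3] ; pick H3
  Q 129.222.229.67: descend 1000000111011110111001010100 ; hops seen [H3,H3,H4,H3] ; pick H3
  Q 137.0.0.0: descend 10001001 ; hops seen [H4] ; pick H4
  add 137.210.0.0/16 -> H3 at depth 16
  add 129.208.0.0/12 -> H1 at depth 12
  Q 129.222.229.1: descend 1000000111011110111001010 ; hops seen [H1,H3,H3,H4] ; pick H4
  add 137.210.0.0/16 -> H3 at depth 16
  del 129.222.229.64/28 (clear depth 28)
  Q 129.220.155.180: descend 10000001110111 ; hops seen [H1,H3] ; pick H3
  Q 129.222.224.7: descend 100000011101111011100 ; hops seen [H1,H3,H3] ; pick H3
  add 129.222.229.0/24 -> H3 at depth 24
  add 0.0.0.0/0 -> H2 at depth 0

== LOOKUPS ==
["no-route","H0","H3","H4","H4","H3","H3","H4","H4","H3","H3"]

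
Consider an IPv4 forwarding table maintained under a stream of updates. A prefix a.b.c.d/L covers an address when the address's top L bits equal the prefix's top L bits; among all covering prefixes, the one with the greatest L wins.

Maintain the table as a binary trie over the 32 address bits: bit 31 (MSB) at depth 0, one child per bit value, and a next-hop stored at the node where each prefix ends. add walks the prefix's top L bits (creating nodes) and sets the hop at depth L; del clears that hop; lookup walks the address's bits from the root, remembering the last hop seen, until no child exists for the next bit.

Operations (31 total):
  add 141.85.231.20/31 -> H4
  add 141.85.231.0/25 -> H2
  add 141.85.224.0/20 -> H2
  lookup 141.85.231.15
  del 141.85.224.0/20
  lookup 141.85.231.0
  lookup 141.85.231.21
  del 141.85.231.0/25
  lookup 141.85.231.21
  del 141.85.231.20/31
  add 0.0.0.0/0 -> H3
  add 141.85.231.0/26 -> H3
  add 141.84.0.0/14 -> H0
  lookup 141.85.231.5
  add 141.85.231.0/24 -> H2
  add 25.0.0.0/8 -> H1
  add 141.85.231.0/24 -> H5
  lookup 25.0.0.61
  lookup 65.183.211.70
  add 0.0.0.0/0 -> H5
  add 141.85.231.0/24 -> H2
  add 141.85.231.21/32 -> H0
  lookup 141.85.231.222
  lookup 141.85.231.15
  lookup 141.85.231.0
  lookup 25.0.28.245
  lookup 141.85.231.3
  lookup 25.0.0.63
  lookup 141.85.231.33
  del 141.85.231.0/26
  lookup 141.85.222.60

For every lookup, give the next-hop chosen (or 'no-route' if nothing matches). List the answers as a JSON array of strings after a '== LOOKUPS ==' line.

Trace:
  + 141.85.231.20/31 (H4) depth=31
  + 141.85.231.0/25 (H2) depth=25
  + 141.85.224.0/20 (H2) depth=20
  ? 141.85.231.15  path d0:-→d1:-→d2:-→d3:-→d4:-→d5:-→d6:-→d7:-→d8:-→d9:-→d10:-→d11:-→d12:-→d13:-→d14:-→d15:-→d16:-→d17:-→d18:-→d19:-→d20:H2→d21:-→d22:-→d23:-→d24:-→d25:H2→d26:-→d27:-  best=H2
  del 141.85.224.0/20 (clear depth 20)
  ? 141.85.231.0  path d0:-→d1:-→d2:-→d3:-→d4:-→d5:-→d6:-→d7:-→d8:-→d9:-→d10:-→d11:-→d12:-→d13:-→d14:-→d15:-→d16:-→d17:-→d18:-→d19:-→d20:-→d21:-→d22:-→d23:-→d24:-→d25:H2→d26:-→d27:-  best=H2
  ? 141.85.231.21  path d0:-→d1:-→d2:-→d3:-→d4:-→d5:-→d6:-→d7:-→d8:-→d9:-→d10:-→d11:-→d12:-→d13:-→d14:-→d15:-→d16:-→d17:-→d18:-→d19:-→d20:-→d21:-→d22:-→d23:-→d24:-→d25:H2→d26:-→d27:-→d28:-→d29:-→d30:-→d31:H4  best=H4
  del 141.85.231.0/25 (clear depth 25)
  ? 141.85.231.21  path d0:-→d1:-→d2:-→d3:-→d4:-→d5:-→d6:-→d7:-→d8:-→d9:-→d10:-→d11:-→d12:-→d13:-→d14:-→d15:-→d16:-→d17:-→d18:-→d19:-→d20:-→d21:-→d22:-→d23:-→d24:-→d25:-→d26:-→d27:-→d28:-→d29:-→d30:-→d31:H4  best=H4
  del 141.85.231.20/31 (clear depth 31)
  + 0.0.0.0/0 (H3) depth=0
  + 141.85.231.0/26 (H3) depth=26
  + 141.84.0.0/14 (H0) depth=14
  ? 141.85.231.5  path d0:H3→d1:-→d2:-→d3:-→d4:-→d5:-→d6:-→d7:-→d8:-→d9:-→d10:-→d11:-→d12:-→d13:-→d14:H0→d15:-→d16:-→d17:-→d18:-→d19:-→d20:-→d21:-→d22:-→d23:-→d24:-→d25:-→d26:H3→d27:-  best=H3
  + 141.85.231.0/24 (H2) depth=24
  + 25.0.0.0/8 (H1) depth=8
  + 141.85.231.0/24 (H5) depth=24
  ? 25.0.0.61  path d0:H3→d1:-→d2:-→d3:-→d4:-→d5:-→d6:-→d7:-→d8:H1  best=H1
  ? 65.183.211.70  path d0:H3→d1:-  best=H3
  + 0.0.0.0/0 (H5) depth=0
  + 141.85.231.0/24 (H2) depth=24
  + 141.85.231.21/32 (H0) depth=32
  ? 141.85.231.222  path d0:H5→d1:-→d2:-→d3:-→d4:-→d5:-→d6:-→d7:-→d8:-→d9:-→d10:-→d11:-→d12:-→d13:-→d14:H0→d15:-→d16:-→d17:-→d18:-→d19:-→d20:-→d21:-→d22:-→d23:-→d24:H2  best=H2
  ? 141.85.231.15  path d0:H5→d1:-→d2:-→d3:-→d4:-→d5:-→d6:-→d7:-→d8:-→d9:-→d10:-→d11:-→d12:-→d13:-→d14:H0→d15:-→d16:-→d17:-→d18:-→d19:-→d20:-→d21:-→d22:-→d23:-→d24:H2→d25:-→d26:H3→d27:-  best=H3
  ? 141.85.231.0  path d0:H5→d1:-→d2:-→d3:-→d4:-→d5:-→d6:-→d7:-→d8:-→d9:-→d10:-→d11:-→d12:-→d13:-→d14:H0→d15:-→d16:-→d17:-→d18:-→d19:-→d20:-→d21:-→d22:-→d23:-→d24:H2→d25:-→d26:H3→d27:-  best=H3
  ? 25.0.28.245  path d0:H5→d1:-→d2:-→d3:-→d4:-→d5:-→d6:-→d7:-→d8:H1  best=H1
  ? 141.85.231.3  path d0:H5→d1:-→d2:-→d3:-→d4:-→d5:-→d6:-→d7:-→d8:-→d9:-→d10:-→d11:-→d12:-→d13:-→d14:H0→d15:-→d16:-→d17:-→d18:-→d19:-→d20:-→d21:-→d22:-→d23:-→d24:H2→d25:-→d26:H3→d27:-  best=H3
  ? 25.0.0.63  path d0:H5→d1:-→d2:-→d3:-→d4:-→d5:-→d6:-→d7:-→d8:H1  best=H1
  ? 141.85.231.33  path d0:H5→d1:-→d2:-→d3:-→d4:-→d5:-→d6:-→d7:-→d8:-→d9:-→d10:-→d11:-→d12:-→d13:-→d14:H0→d15:-→d16:-→d17:-→d18:-→d19:-→d20:-→d21:-→d22:-→d23:-→d24:H2→d25:-→d26:H3  best=H3
  del 141.85.231.0/26 (clear depth 26)
  ? 141.85.222.60  path d0:H5→d1:-→d2:-→d3:-→d4:-→d5:-→d6:-→d7:-→d8:-→d9:-→d10:-→d11:-→d12:-→d13:-→d14:H0→d15:-→d16:-→d17:-→d18:-  best=H0

== LOOKUPS ==
["H2","H2","H4","H4","H3","H1","H3","H2","H3","H3","H1","H3","H1","H3","H0"]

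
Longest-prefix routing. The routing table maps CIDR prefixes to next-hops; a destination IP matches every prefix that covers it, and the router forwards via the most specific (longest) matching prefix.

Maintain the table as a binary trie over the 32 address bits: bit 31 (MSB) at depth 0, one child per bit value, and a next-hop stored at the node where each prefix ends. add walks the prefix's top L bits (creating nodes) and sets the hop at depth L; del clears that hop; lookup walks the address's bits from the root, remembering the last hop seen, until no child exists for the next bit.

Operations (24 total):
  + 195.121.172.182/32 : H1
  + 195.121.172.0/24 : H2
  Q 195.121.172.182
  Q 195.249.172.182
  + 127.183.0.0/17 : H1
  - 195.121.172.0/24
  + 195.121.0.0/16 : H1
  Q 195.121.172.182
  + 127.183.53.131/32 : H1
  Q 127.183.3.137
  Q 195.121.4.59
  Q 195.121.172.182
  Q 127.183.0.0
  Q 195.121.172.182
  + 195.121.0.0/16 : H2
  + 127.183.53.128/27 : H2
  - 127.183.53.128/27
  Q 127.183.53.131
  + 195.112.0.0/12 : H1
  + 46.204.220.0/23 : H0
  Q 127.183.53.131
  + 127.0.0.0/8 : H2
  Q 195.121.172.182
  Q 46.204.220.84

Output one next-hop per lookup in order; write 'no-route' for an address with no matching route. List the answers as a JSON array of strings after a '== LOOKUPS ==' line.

Process each operation:
  add 195.121.172.182/32 -> H1 at depth 32
  add 195.121.172.0/24 -> H2 at depth 24
  lookup 195.121.172.182: bits 11000011011110011010110010110110 walk d0:-→d1:-→d2:-→d3:-→d4:-→d5:-→d6:-→d7:-→d8:-→d9:-→d10:-→d11:-→d12:-→d13:-→d14:-→d15:-→d16:-→d17:-→d18:-→d19:-→d20:-→d21:-→d22:-→d23:-→d24:H2→d25:-→d26:-→d27:-→d28:-→d29:-→d30:-→d31:-→d32:H1 -> H1
  lookup 195.249.172.182: bits 11000011 walk d0:-→d1:-→d2:-→d3:-→d4:-→d5:-→d6:-→d7:-→d8:- -> no-route
  add 127.183.0.0/17 -> H1 at depth 17
  - 195.121.172.0/24 clear@24
  add 195.121.0.0/16 -> H1 at depth 16
  lookup 195.121.172.182: bits 11000011011110011010110010110110 walk d0:-→d1:-→d2:-→d3:-→d4:-→d5:-→d6:-→d7:-→d8:-→d9:-→d10:-→d11:-→d12:-→d13:-→d14:-→d15:-→d16:H1→d17:-→d18:-→d19:-→d20:-→d21:-→d22:-→d23:-→d24:-→d25:-→d26:-→d27:-→d28:-→d29:-→d30:-→d31:-→d32:H1 -> H1
  add 127.183.53.131/32 -> H1 at depth 32
  lookup 127.183.3.137: bits 011111111011011100 walk d0:-→d1:-→d2:-→d3:-→d4:-→d5:-→d6:-→d7:-→d8:-→d9:-→d10:-→d11:-→d12:-→d13:-→d14:-→d15:-→d16:-→d17:H1→d18:- -> H1
  lookup 195.121.4.59: bits 1100001101111001 walk d0:-→d1:-→d2:-→d3:-→d4:-→d5:-→d6:-→d7:-→d8:-→d9:-→d10:-→d11:-→d12:-→d13:-→d14:-→d15:-→d16:H1 -> H1
  lookup 195.121.172.182: bits 11000011011110011010110010110110 walk d0:-→d1:-→d2:-→d3:-→d4:-→d5:-→d6:-→d7:-→d8:-→d9:-→d10:-→d11:-→d12:-→d13:-→d14:-→d15:-→d16:H1→d17:-→d18:-→d19:-→d20:-→d21:-→d22:-→d23:-→d24:-→d25:-→d26:-→d27:-→d28:-→d29:-→d30:-→d31:-→d32:H1 -> H1
  lookup 127.183.0.0: bits 011111111011011100 walk d0:-→d1:-→d2:-→d3:-→d4:-→d5:-→d6:-→d7:-→d8:-→d9:-→d10:-→d11:-→d12:-→d13:-→d14:-→d15:-→d16:-→d17:H1→d18:- -> H1
  lookup 195.121.172.182: bits 11000011011110011010110010110110 walk d0:-→d1:-→d2:-→d3:-→d4:-→d5:-→d6:-→d7:-→d8:-→d9:-→d10:-→d11:-→d12:-→d13:-→d14:-→d15:-→d16:H1→d17:-→d18:-→d19:-→d20:-→d21:-→d22:-→d23:-→d24:-→d25:-→d26:-→d27:-→d28:-→d29:-→d30:-→d31:-→d32:H1 -> H1
  add 195.121.0.0/16 -> H2 at depth 16
  add 127.183.53.128/27 -> H2 at depth 27
  - 127.183.53.128/27 clear@27
  lookup 127.183.53.131: bits 01111111101101110011010110000011 walk d0:-→d1:-→d2:-→d3:-→d4:-→d5:-→d6:-→d7:-→d8:-→d9:-→d10:-→d11:-→d12:-→d13:-→d14:-→d15:-→d16:-→d17:H1→d18:-→d19:-→d20:-→d21:-→d22:-→d23:-→d24:-→d25:-→d26:-→d27:-→d28:-→d29:-→d30:-→d31:-→d32:H1 -> H1
  add 195.112.0.0/12 -> H1 at depth 12
  add 46.204.220.0/23 -> H0 at depth 23
  lookup 127.183.53.131: bits 01111111101101110011010110000011 walk d0:-→d1:-→d2:-→d3:-→d4:-→d5:-→d6:-→d7:-→d8:-→d9:-→d10:-→d11:-→d12:-→d13:-→d14:-→d15:-→d16:-→d17:H1→d18:-→d19:-→d20:-→d21:-→d22:-→d23:-→d24:-→d25:-→d26:-→d27:-→d28:-→d29:-→d30:-→d31:-→d32:H1 -> H1
  add 127.0.0.0/8 -> H2 at depth 8
  lookup 195.121.172.182: bits 11000011011110011010110010110110 walk d0:-→d1:-→d2:-→d3:-→d4:-→d5:-→d6:-→d7:-→d8:-→d9:-→d10:-→d11:-→d12:H1→d13:-→d14:-→d15:-→d16:H2→d17:-→d18:-→d19:-→d20:-→d21:-→d22:-→d23:-→d24:-→d25:-→d26:-→d27:-→d28:-→d29:-→d30:-→d31:-→d32:H1 -> H1
  lookup 46.204.220.84: bits 00101110110011001101110 walk d0:-→d1:-→d2:-→d3:-→d4:-→d5:-→d6:-→d7:-→d8:-→d9:-→d10:-→d11:-→d12:-→d13:-→d14:-→d15:-→d16:-→d17:-→d18:-→d19:-→d20:-→d21:-→d22:-→d23:H0 -> H0

== LOOKUPS ==
["H1","no-route","H1","H1","H1","H1","H1","H1","H1","H1","H1","H0"]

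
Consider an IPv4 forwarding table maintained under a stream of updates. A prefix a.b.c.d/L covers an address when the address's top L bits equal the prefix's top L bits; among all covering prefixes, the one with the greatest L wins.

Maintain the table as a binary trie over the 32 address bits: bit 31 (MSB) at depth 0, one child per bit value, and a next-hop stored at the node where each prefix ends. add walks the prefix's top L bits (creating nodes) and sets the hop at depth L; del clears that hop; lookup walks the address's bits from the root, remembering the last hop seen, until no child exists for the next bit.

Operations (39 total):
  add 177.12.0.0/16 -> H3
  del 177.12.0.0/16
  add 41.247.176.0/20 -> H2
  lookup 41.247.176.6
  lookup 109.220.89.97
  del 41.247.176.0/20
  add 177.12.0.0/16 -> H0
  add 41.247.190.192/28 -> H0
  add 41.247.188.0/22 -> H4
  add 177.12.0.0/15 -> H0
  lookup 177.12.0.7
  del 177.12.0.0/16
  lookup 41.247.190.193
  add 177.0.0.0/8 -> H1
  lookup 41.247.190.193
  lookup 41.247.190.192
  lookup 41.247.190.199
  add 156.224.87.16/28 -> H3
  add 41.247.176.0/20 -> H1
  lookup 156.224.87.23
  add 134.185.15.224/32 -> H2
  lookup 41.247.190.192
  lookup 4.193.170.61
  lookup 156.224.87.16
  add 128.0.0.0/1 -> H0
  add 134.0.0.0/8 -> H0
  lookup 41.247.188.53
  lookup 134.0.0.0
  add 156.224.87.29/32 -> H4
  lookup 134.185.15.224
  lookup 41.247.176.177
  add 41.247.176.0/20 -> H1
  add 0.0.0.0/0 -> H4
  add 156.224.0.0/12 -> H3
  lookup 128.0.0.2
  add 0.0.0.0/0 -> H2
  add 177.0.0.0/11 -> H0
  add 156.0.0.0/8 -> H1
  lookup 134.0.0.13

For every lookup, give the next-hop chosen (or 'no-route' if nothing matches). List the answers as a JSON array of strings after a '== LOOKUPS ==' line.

Apply in order:
  + 177.12.0.0/16 (H3) depth=16
  - 177.12.0.0/16 clear@16
  + 41.247.176.0/20 (H2) depth=20
  Q 41.247.176.6: descend 00101001111101111011 ; hops seen [H2] ; pick H2
  Q 109.220.89.97: descend 0 ; hops seen [∅] ; pick no-route
  - 41.247.176.0/20 clear@20
  + 177.12.0.0/16 (H0) depth=16
  + 41.247.190.192/28 (H0) depth=28
  + 41.247.188.0/22 (H4) depth=22
  + 177.12.0.0/15 (H0) depth=15
  Q 177.12.0.7: descend 1011000100001100 ; hops seen [H0,H0] ; pick H0
  - 177.12.0.0/16 clear@16
  Q 41.247.190.193: descend 0010100111110111101111101100 ; hops seen [H4,H0] ; pick H0
  + 177.0.0.0/8 (H1) depth=8
  Q 41.247.190.193: descend 0010100111110111101111101100 ; hops seen [H4,H0] ; pick H0
  Q 41.247.190.192: descend 0010100111110111101111101100 ; hops seen [H4,H0] ; pick H0
  Q 41.247.190.199: descend 0010100111110111101111101100 ; hops seen [H4,H0] ; pick H0
  + 156.224.87.16/28 (H3) depth=28
  + 41.247.176.0/20 (H1) depth=20
  Q 156.224.87.23: descend 1001110011100000010101110001 ; hops seen [H3] ; pick H3
  + 134.185.15.224/32 (H2) depth=32
  Q 41.247.190.192: descend 0010100111110111101111101100 ; hops seen [H1,H4,H0] ; pick H0
  Q 4.193.170.61: descend 00 ; hops seen [∅] ; pick no-route
  Q 156.224.87.16: descend 1001110011100000010101110001 ; hops seen [H3] ; pick H3
  + 128.0.0.0/1 (H0) depth=1
  + 134.0.0.0/8 (H0) depth=8
  Q 41.247.188.53: descend 0010100111110111101111 ; hops seen [H1,H4] ; pick H4
  Q 134.0.0.0: descend 10000110 ; hops seen [H0,H0] ; pick H0
  + 156.224.87.29/32 (H4) depth=32
  Q 134.185.15.224: descend 10000110101110010000111111100000 ; hops seen [H0,H0,H2] ; pick H2
  Q 41.247.176.177: descend 00101001111101111011 ; hops seen [H1] ; pick H1
  + 41.247.176.0/20 (H1) depth=20
  + 0.0.0.0/0 (H4) depth=0
  + 156.224.0.0/12 (H3) depth=12
  Q 128.0.0.2: descend 10000 ; hops seen [H4,H0] ; pick H0
  + 0.0.0.0/0 (H2) depth=0
  + 177.0.0.0/11 (H0) depth=11
  + 156.0.0.0/8 (H1) depth=8
  Q 134.0.0.13: descend 10000110 ; hops seen [H2,H0,H0] ; pick H0

== LOOKUPS ==
["H2","no-route","H0","H0","H0","H0","H0","H3","H0","no-route","H3","H4","H0","H2","H1","H0","H0"]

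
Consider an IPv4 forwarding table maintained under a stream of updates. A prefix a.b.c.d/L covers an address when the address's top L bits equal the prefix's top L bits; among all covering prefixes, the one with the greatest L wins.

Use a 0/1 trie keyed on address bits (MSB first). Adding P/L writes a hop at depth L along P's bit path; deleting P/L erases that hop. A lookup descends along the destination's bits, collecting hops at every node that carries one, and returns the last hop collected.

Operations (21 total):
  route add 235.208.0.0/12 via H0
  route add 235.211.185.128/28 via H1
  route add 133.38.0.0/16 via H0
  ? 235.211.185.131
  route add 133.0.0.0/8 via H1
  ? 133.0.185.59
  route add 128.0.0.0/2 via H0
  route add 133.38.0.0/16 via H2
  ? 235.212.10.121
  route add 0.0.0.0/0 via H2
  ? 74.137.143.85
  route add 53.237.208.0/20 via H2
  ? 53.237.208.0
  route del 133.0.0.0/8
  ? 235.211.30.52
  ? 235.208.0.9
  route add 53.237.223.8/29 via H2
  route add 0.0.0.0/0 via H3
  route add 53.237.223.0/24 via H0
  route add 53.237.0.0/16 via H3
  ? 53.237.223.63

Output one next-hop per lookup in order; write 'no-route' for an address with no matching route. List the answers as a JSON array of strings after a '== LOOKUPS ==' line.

Apply in order:
  add 235.208.0.0/12 -> H0 at depth 12
  add 235.211.185.128/28 -> H1 at depth 28
  add 133.38.0.0/16 -> H0 at depth 16
  ? 235.211.185.131  path d0:-→d1:-→d2:-→d3:-→d4:-→d5:-→d6:-→d7:-→d8:-→d9:-→d10:-→d11:-→d12:H0→d13:-→d14:-→d15:-→d16:-→d17:-→d18:-→d19:-→d20:-→d21:-→d22:-→d23:-→d24:-→d25:-→d26:-→d27:-→d28:H1  best=H1
  add 133.0.0.0/8 -> H1 at depth 8
  ? 133.0.185.59  path d0:-→d1:-→d2:-→d3:-→d4:-→d5:-→d6:-→d7:-→d8:H1→d9:-→d10:-  best=H1
  add 128.0.0.0/2 -> H0 at depth 2
  add 133.38.0.0/16 -> H2 at depth 16
  ? 235.212.10.121  path d0:-→d1:-→d2:-→d3:-→d4:-→d5:-→d6:-→d7:-→d8:-→d9:-→d10:-→d11:-→d12:H0→d13:-  best=H0
  add 0.0.0.0/0 -> H2 at depth 0
  ? 74.137.143.85  path d0:H2  best=H2
  add 53.237.208.0/20 -> H2 at depth 20
  ? 53.237.208.0  path d0:H2→d1:-→d2:-→d3:-→d4:-→d5:-→d6:-→d7:-→d8:-→d9:-→d10:-→d11:-→d12:-→d13:-→d14:-→d15:-→d16:-→d17:-→d18:-→d19:-→d20:H2  best=H2
  del 133.0.0.0/8 (clear depth 8)
  ? 235.211.30.52  path d0:H2→d1:-→d2:-→d3:-→d4:-→d5:-→d6:-→d7:-→d8:-→d9:-→d10:-→d11:-→d12:H0→d13:-→d14:-→d15:-→d16:-  best=H0
  ? 235.208.0.9  path d0:H2→d1:-→d2:-→d3:-→d4:-→d5:-→d6:-→d7:-→d8:-→d9:-→d10:-→d11:-→d12:H0→d13:-→d14:-  best=H0
  add 53.237.223.8/29 -> H2 at depth 29
  add 0.0.0.0/0 -> H3 at depth 0
  add 53.237.223.0/24 -> H0 at depth 24
  add 53.237.0.0/16 -> H3 at depth 16
  ? 53.237.223.63  path d0:H3→d1:-→d2:-→d3:-→d4:-→d5:-→d6:-→d7:-→d8:-→d9:-→d10:-→d11:-→d12:-→d13:-→d14:-→d15:-→d16:H3→d17:-→d18:-→d19:-→d20:H2→d21:-→d22:-→d23:-→d24:H0→d25:-→d26:-  best=H0

== LOOKUPS ==
["H1","H1","H0","H2","H2","H0","H0","H0"]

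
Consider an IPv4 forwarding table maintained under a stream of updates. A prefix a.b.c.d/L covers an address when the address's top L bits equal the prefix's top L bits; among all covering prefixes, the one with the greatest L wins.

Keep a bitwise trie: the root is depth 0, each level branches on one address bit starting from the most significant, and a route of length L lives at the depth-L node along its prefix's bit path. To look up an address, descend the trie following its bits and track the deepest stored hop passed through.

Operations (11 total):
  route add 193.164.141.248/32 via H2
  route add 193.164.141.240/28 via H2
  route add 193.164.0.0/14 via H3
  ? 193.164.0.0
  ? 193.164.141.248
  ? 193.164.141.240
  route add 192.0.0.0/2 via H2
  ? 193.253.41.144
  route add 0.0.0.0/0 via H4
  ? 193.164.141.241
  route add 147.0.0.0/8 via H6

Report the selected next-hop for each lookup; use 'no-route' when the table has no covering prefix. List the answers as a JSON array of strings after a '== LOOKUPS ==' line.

Trace:
  add 193.164.141.248/32 -> H2 at depth 32
  add 193.164.141.240/28 -> H2 at depth 28
  add 193.164.0.0/14 -> H3 at depth 14
  lookup 193.164.0.0: bits 1100000110100100 walk d0:-→d1:-→d2:-→d3:-→d4:-→d5:-→d6:-→d7:-→d8:-→d9:-→d10:-→d11:-→d12:-→d13:-→d14:H3→d15:-→d16:- -> H3
  lookup 193.164.141.248: bits 11000001101001001000110111111000 walk d0:-→d1:-→d2:-→d3:-→d4:-→d5:-→d6:-→d7:-→d8:-→d9:-→d10:-→d11:-→d12:-→d13:-→d14:H3→d15:-→d16:-→d17:-→d18:-→d19:-→d20:-→d21:-→d22:-→d23:-→d24:-→d25:-→d26:-→d27:-→d28:H2→d29:-→d30:-→d31:-→d32:H2 -> H2
  lookup 193.164.141.240: bits 1100000110100100100011011111 walk d0:-→d1:-→d2:-→d3:-→d4:-→d5:-→d6:-→d7:-→d8:-→d9:-→d10:-→d11:-→d12:-→d13:-→d14:H3→d15:-→d16:-→d17:-→d18:-→d19:-→d20:-→d21:-→d22:-→d23:-→d24:-→d25:-→d26:-→d27:-→d28:H2 -> H2
  add 192.0.0.0/2 -> H2 at depth 2
  lookup 193.253.41.144: bits 110000011 walk d0:-→d1:-→d2:H2→d3:-→d4:-→d5:-→d6:-→d7:-→d8:-→d9:- -> H2
  add 0.0.0.0/0 -> H4 at depth 0
  lookup 193.164.141.241: bits 1100000110100100100011011111 walk d0:H4→d1:-→d2:H2→d3:-→d4:-→d5:-→d6:-→d7:-→d8:-→d9:-→d10:-→d11:-→d12:-→d13:-→d14:H3→d15:-→d16:-→d17:-→d18:-→d19:-→d20:-→d21:-→d22:-→d23:-→d24:-→d25:-→d26:-→d27:-→d28:H2 -> H2
  add 147.0.0.0/8 -> H6 at depth 8

== LOOKUPS ==
["H3","H2","H2","H2","H2"]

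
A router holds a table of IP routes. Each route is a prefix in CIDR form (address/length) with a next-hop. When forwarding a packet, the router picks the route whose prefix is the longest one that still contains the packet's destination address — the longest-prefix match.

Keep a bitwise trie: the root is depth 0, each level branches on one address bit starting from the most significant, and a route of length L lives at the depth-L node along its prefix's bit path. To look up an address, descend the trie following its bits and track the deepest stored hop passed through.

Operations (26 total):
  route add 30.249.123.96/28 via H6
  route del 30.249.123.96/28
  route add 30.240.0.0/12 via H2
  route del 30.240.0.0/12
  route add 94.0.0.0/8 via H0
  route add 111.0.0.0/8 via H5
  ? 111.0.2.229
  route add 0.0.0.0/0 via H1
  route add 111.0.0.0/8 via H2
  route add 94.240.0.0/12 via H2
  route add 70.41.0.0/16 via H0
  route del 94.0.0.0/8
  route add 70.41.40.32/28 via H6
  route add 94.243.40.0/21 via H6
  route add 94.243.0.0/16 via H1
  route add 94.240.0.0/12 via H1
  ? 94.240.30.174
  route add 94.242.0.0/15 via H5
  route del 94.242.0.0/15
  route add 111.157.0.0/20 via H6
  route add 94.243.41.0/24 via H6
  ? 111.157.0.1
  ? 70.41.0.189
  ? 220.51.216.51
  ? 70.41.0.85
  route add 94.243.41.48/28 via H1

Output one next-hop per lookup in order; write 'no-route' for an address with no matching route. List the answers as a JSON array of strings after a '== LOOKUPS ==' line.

Apply in order:
  + 30.249.123.96/28 (H6) depth=28
  del 30.249.123.96/28 (clear depth 28)
  + 30.240.0.0/12 (H2) depth=12
  del 30.240.0.0/12 (clear depth 12)
  + 94.0.0.0/8 (H0) depth=8
  + 111.0.0.0/8 (H5) depth=8
  Q 111.0.2.229: descend 01101111 ; hops seen [H5] ; pick H5
  + 0.0.0.0/0 (H1) depth=0
  + 111.0.0.0/8 (H2) depth=8
  + 94.240.0.0/12 (H2) depth=12
  + 70.41.0.0/16 (H0) depth=16
  del 94.0.0.0/8 (clear depth 8)
  + 70.41.40.32/28 (H6) depth=28
  + 94.243.40.0/21 (H6) depth=21
  + 94.243.0.0/16 (H1) depth=16
  + 94.240.0.0/12 (H1) depth=12
  Q 94.240.30.174: descend 01011110111100 ; hops seen [H1,H1] ; pick H1
  + 94.242.0.0/15 (H5) depth=15
  del 94.242.0.0/15 (clear depth 15)
  + 111.157.0.0/20 (H6) depth=20
  + 94.243.41.0/24 (H6) depth=24
  Q 111.157.0.1: descend 01101111100111010000 ; hops seen [H1,H2,H6] ; pick H6
  Q 70.41.0.189: descend 010001100010100100 ; hops seen [H1,H0] ; pick H0
  Q 220.51.216.51: descend ε ; hops seen [H1] ; pick H1
  Q 70.41.0.85: descend 010001100010100100 ; hops seen [H1,H0] ; pick H0
  + 94.243.41.48/28 (H1) depth=28

== LOOKUPS ==
["H5","H1","H6","H0","H1","H0"]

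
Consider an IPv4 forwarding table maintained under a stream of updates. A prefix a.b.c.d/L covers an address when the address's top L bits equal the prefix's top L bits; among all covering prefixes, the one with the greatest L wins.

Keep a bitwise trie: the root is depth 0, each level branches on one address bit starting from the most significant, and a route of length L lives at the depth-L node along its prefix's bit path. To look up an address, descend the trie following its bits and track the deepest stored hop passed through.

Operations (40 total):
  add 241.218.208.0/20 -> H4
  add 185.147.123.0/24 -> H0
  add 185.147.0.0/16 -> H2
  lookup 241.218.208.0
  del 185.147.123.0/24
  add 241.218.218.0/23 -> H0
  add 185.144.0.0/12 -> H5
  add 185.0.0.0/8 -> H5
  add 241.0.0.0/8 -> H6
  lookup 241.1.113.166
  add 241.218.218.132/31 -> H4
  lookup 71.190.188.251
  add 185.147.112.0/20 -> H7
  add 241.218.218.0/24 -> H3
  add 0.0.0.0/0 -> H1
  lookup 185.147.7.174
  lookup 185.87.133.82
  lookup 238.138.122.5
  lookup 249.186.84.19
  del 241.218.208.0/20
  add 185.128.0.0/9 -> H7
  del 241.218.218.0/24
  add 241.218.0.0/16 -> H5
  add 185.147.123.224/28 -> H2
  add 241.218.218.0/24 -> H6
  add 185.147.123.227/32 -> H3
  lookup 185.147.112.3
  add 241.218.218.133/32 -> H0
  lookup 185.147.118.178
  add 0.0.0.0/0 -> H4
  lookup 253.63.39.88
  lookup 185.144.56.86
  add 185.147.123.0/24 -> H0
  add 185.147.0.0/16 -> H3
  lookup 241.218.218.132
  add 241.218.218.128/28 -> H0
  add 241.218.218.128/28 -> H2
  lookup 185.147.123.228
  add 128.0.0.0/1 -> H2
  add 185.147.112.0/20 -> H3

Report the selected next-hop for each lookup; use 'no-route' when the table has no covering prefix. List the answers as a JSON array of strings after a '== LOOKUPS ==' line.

Trace:
  add 241.218.208.0/20 -> H4 at depth 20
  add 185.147.123.0/24 -> H0 at depth 24
  add 185.147.0.0/16 -> H2 at depth 16
  Q 241.218.208.0: descend 11110001110110101101 ; hops seen [H4] ; pick H4
  - 185.147.123.0/24 clear@24
  add 241.218.218.0/23 -> H0 at depth 23
  add 185.144.0.0/12 -> H5 at depth 12
  add 185.0.0.0/8 -> H5 at depth 8
  add 241.0.0.0/8 -> H6 at depth 8
  Q 241.1.113.166: descend 11110001 ; hops seen [H6] ; pick H6
  add 241.218.218.132/31 -> H4 at depth 31
  Q 71.190.188.251: descend ε ; hops seen [∅] ; pick no-route
  add 185.147.112.0/20 -> H7 at depth 20
  add 241.218.218.0/24 -> H3 at depth 24
  add 0.0.0.0/0 -> H1 at depth 0
  Q 185.147.7.174: descend 10111001100100110 ; hops seen [H1,H5,H5,H2] ; pick H2
  Q 185.87.133.82: descend 10111001 ; hops seen [H1,H5] ; pick H5
  Q 238.138.122.5: descend 111 ; hops seen [H1] ; pick H1
  Q 249.186.84.19: descend 1111 ; hops seen [H1] ; pick H1
  - 241.218.208.0/20 clear@20
  add 185.128.0.0/9 -> H7 at depth 9
  - 241.218.218.0/24 clear@24
  add 241.218.0.0/16 -> H5 at depth 16
  add 185.147.123.224/28 -> H2 at depth 28
  add 241.218.218.0/24 -> H6 at depth 24
  add 185.147.123.227/32 -> H3 at depth 32
  Q 185.147.112.3: descend 10111001100100110111 ; hops seen [H1,H5,H7,H5,H2,H7] ; pick H7
  add 241.218.218.133/32 -> H0 at depth 32
  Q 185.147.118.178: descend 10111001100100110111 ; hops seen [H1,H5,H7,H5,H2,H7] ; pick H7
  add 0.0.0.0/0 -> H4 at depth 0
  Q 253.63.39.88: descend 1111 ; hops seen [H4] ; pick H4
  Q 185.144.56.86: descend 10111001100100 ; hops seen [H4,H5,H7,H5] ; pick H5
  add 185.147.123.0/24 -> H0 at depth 24
  add 185.147.0.0/16 -> H3 at depth 16
  Q 241.218.218.132: descend 1111000111011010110110101000010 ; hops seen [H4,H6,H5,H0,H6,H4] ; pick H4
  add 241.218.218.128/28 -> H0 at depth 28
  add 241.218.218.128/28 -> H2 at depth 28
  Q 185.147.123.228: descend 10111001100100110111101111100 ; hops seen [H4,H5,H7,H5,H3,H7,H0,H2] ; pick H2
  add 128.0.0.0/1 -> H2 at depth 1
  add 185.147.112.0/20 -> H3 at depth 20

== LOOKUPS ==
["H4","H6","no-route","H2","H5","H1","H1","H7","H7","H4","H5","H4","H2"]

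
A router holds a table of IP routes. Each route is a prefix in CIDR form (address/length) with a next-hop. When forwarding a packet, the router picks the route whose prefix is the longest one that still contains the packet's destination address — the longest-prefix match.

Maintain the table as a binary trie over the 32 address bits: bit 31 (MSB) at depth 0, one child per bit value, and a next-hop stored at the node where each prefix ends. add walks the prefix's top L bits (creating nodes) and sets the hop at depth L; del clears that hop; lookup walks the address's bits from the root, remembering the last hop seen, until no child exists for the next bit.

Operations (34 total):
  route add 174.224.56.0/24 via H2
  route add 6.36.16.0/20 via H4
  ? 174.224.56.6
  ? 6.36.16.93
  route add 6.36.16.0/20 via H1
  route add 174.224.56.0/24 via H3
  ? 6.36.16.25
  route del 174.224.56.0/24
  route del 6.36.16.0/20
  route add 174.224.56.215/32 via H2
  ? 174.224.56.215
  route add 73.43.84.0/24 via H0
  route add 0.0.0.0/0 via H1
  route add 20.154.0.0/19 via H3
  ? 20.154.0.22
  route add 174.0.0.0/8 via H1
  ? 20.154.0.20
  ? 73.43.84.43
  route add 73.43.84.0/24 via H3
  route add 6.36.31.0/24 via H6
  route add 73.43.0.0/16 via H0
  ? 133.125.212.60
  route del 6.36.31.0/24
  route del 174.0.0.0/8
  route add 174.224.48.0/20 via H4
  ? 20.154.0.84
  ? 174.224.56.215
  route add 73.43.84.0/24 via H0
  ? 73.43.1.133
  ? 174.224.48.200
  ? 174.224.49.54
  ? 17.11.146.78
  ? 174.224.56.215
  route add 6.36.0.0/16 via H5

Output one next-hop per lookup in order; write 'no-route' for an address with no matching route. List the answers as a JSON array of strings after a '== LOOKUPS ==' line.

Trace:
  add 174.224.56.0/24 -> H2 at depth 24
  add 6.36.16.0/20 -> H4 at depth 20
  lookup 174.224.56.6: bits 101011101110000000111000 walk d0:-→d1:-→d2:-→d3:-→d4:-→d5:-→d6:-→d7:-→d8:-→d9:-→d10:-→d11:-→d12:-→d13:-→d14:-→d15:-→d16:-→d17:-→d18:-→d19:-→d20:-→d21:-→d22:-→d23:-→d24:H2 -> H2
  lookup 6.36.16.93: bits 00000110001001000001 walk d0:-→d1:-→d2:-→d3:-→d4:-→d5:-→d6:-→d7:-→d8:-→d9:-→d10:-→d11:-→d12:-→d13:-→d14:-→d15:-→d16:-→d17:-→d18:-→d19:-→d20:H4 -> H4
  add 6.36.16.0/20 -> H1 at depth 20
  add 174.224.56.0/24 -> H3 at depth 24
  lookup 6.36.16.25: bits 00000110001001000001 walk d0:-→d1:-→d2:-→d3:-→d4:-→d5:-→d6:-→d7:-→d8:-→d9:-→d10:-→d11:-→d12:-→d13:-→d14:-→d15:-→d16:-→d17:-→d18:-→d19:-→d20:H1 -> H1
  del 174.224.56.0/24 (clear depth 24)
  del 6.36.16.0/20 (clear depth 20)
  add 174.224.56.215/32 -> H2 at depth 32
  lookup 174.224.56.215: bits 10101110111000000011100011010111 walk d0:-→d1:-→d2:-→d3:-→d4:-→d5:-→d6:-→d7:-→d8:-→d9:-→d10:-→d11:-→d12:-→d13:-→d14:-→d15:-→d16:-→d17:-→d18:-→d19:-→d20:-→d21:-→d22:-→d23:-→d24:-→d25:-→d26:-→d27:-→d28:-→d29:-→d30:-→d31:-→d32:H2 -> H2
  add 73.43.84.0/24 -> H0 at depth 24
  add 0.0.0.0/0 -> H1 at depth 0
  add 20.154.0.0/19 -> H3 at depth 19
  lookup 20.154.0.22: bits 0001010010011010000 walk d0:H1→d1:-→d2:-→d3:-→d4:-→d5:-→d6:-→d7:-→d8:-→d9:-→d10:-→d11:-→d12:-→d13:-→d14:-→d15:-→d16:-→d17:-→d18:-→d19:H3 -> H3
  add 174.0.0.0/8 -> H1 at depth 8
  lookup 20.154.0.20: bits 0001010010011010000 walk d0:H1→d1:-→d2:-→d3:-→d4:-→d5:-→d6:-→d7:-→d8:-→d9:-→d10:-→d11:-→d12:-→d13:-→d14:-→d15:-→d16:-→d17:-→d18:-→d19:H3 -> H3
  lookup 73.43.84.43: bits 010010010010101101010100 walk d0:H1→d1:-→d2:-→d3:-→d4:-→d5:-→d6:-→d7:-→d8:-→d9:-→d10:-→d11:-→d12:-→d13:-→d14:-→d15:-→d16:-→d17:-→d18:-→d19:-→d20:-→d21:-→d22:-→d23:-→d24:H0 -> H0
  add 73.43.84.0/24 -> H3 at depth 24
  add 6.36.31.0/24 -> H6 at depth 24
  add 73.43.0.0/16 -> H0 at depth 16
  lookup 133.125.212.60: bits 10 walk d0:H1→d1:-→d2:- -> H1
  del 6.36.31.0/24 (clear depth 24)
  del 174.0.0.0/8 (clear depth 8)
  add 174.224.48.0/20 -> H4 at depth 20
  lookup 20.154.0.84: bits 0001010010011010000 walk d0:H1→d1:-→d2:-→d3:-→d4:-→d5:-→d6:-→d7:-→d8:-→d9:-→d10:-→d11:-→d12:-→d13:-→d14:-→d15:-→d16:-→d17:-→d18:-→d19:H3 -> H3
  lookup 174.224.56.215: bits 10101110111000000011100011010111 walk d0:H1→d1:-→d2:-→d3:-→d4:-→d5:-→d6:-→d7:-→d8:-→d9:-→d10:-→d11:-→d12:-→d13:-→d14:-→d15:-→d16:-→d17:-→d18:-→d19:-→d20:H4→d21:-→d22:-→d23:-→d24:-→d25:-→d26:-→d27:-→d28:-→d29:-→d30:-→d31:-→d32:H2 -> H2
  add 73.43.84.0/24 -> H0 at depth 24
  lookup 73.43.1.133: bits 01001001001010110 walk d0:H1→d1:-→d2:-→d3:-→d4:-→d5:-→d6:-→d7:-→d8:-→d9:-→d10:-→d11:-→d12:-→d13:-→d14:-→d15:-→d16:H0→d17:- -> H0
  lookup 174.224.48.200: bits 10101110111000000011 walk d0:H1→d1:-→d2:-→d3:-→d4:-→d5:-→d6:-→d7:-→d8:-→d9:-→d10:-→d11:-→d12:-→d13:-→d14:-→d15:-→d16:-→d17:-→d18:-→d19:-→d20:H4 -> H4
  lookup 174.224.49.54: bits 10101110111000000011 walk d0:H1→d1:-→d2:-→d3:-→d4:-→d5:-→d6:-→d7:-→d8:-→d9:-→d10:-→d11:-→d12:-→d13:-→d14:-→d15:-→d16:-→d17:-→d18:-→d19:-→d20:H4 -> H4
  lookup 17.11.146.78: bits 00010 walk d0:H1→d1:-→d2:-→d3:-→d4:-→d5:- -> H1
  lookup 174.224.56.215: bits 10101110111000000011100011010111 walk d0:H1→d1:-→d2:-→d3:-→d4:-→d5:-→d6:-→d7:-→d8:-→d9:-→d10:-→d11:-→d12:-→d13:-→d14:-→d15:-→d16:-→d17:-→d18:-→d19:-→d20:H4→d21:-→d22:-→d23:-→d24:-→d25:-→d26:-→d27:-→d28:-→d29:-→d30:-→d31:-→d32:H2 -> H2
  add 6.36.0.0/16 -> H5 at depth 16

== LOOKUPS ==
["H2","H4","H1","H2","H3","H3","H0","H1","H3","H2","H0","H4","H4","H1","H2"]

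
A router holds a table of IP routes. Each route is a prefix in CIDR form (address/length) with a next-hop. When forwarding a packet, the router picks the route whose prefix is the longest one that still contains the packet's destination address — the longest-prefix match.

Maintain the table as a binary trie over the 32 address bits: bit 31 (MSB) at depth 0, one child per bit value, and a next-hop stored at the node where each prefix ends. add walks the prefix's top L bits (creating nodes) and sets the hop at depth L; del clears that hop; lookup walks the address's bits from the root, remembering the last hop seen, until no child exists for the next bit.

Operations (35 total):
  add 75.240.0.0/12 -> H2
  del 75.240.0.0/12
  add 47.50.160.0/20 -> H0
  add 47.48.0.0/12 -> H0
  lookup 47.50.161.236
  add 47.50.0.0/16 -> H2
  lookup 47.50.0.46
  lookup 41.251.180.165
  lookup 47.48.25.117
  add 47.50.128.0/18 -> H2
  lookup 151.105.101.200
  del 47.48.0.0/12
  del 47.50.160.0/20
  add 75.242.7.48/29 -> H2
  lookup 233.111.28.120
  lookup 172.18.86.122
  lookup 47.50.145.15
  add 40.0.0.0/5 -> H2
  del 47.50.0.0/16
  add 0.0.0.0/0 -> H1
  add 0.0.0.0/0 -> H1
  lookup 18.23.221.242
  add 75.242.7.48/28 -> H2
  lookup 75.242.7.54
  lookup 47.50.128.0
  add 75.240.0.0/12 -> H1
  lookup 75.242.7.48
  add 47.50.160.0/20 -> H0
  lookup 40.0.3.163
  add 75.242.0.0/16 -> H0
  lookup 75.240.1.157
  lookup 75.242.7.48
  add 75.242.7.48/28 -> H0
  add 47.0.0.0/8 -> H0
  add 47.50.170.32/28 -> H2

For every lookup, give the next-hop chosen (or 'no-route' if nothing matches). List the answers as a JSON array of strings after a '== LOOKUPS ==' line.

Apply in order:
  add 75.240.0.0/12 -> H2 at depth 12
  del 75.240.0.0/12 (clear depth 12)
  add 47.50.160.0/20 -> H0 at depth 20
  add 47.48.0.0/12 -> H0 at depth 12
  Q 47.50.161.236: descend 00101111001100101010 ; hops seen [H0,H0] ; pick H0
  add 47.50.0.0/16 -> H2 at depth 16
  Q 47.50.0.46: descend 0010111100110010 ; hops seen [H0,H2] ; pick H2
  Q 41.251.180.165: descend 00101 ; hops seen [∅] ; pick no-route
  Q 47.48.25.117: descend 00101111001100 ; hops seen [H0] ; pick H0
  add 47.50.128.0/18 -> H2 at depth 18
  Q 151.105.101.200: descend ε ; hops seen [∅] ; pick no-route
  del 47.48.0.0/12 (clear depth 12)
  del 47.50.160.0/20 (clear depth 20)
  add 75.242.7.48/29 -> H2 at depth 29
  Q 233.111.28.120: descend ε ; hops seen [∅] ; pick no-route
  Q 172.18.86.122: descend ε ; hops seen [∅] ; pick no-route
  Q 47.50.145.15: descend 001011110011001010 ; hops seen [H2,H2] ; pick H2
  add 40.0.0.0/5 -> H2 at depth 5
  del 47.50.0.0/16 (clear depth 16)
  add 0.0.0.0/0 -> H1 at depth 0
  add 0.0.0.0/0 -> H1 at depth 0
  Q 18.23.221.242: descend 00 ; hops seen [H1] ; pick H1
  add 75.242.7.48/28 -> H2 at depth 28
  Q 75.242.7.54: descend 01001011111100100000011100110 ; hops seen [H1,H2,H2] ; pick H2
  Q 47.50.128.0: descend 001011110011001010 ; hops seen [H1,H2,H2] ; pick H2
  add 75.240.0.0/12 -> H1 at depth 12
  Q 75.242.7.48: descend 01001011111100100000011100110 ; hops seen [H1,H1,H2,H2] ; pick H2
  add 47.50.160.0/20 -> H0 at depth 20
  Q 40.0.3.163: descend 00101 ; hops seen [H1,H2] ; pick H2
  add 75.242.0.0/16 -> H0 at depth 16
  Q 75.240.1.157: descend 01001011111100 ; hops seen [H1,H1] ; pick H1
  Q 75.242.7.48: descend 01001011111100100000011100110 ; hops seen [H1,H1,H0,H2,H2] ; pick H2
  add 75.242.7.48/28 -> H0 at depth 28
  add 47.0.0.0/8 -> H0 at depth 8
  add 47.50.170.32/28 -> H2 at depth 28

== LOOKUPS ==
["H0","H2","no-route","H0","no-route","no-route","no-route","H2","H1","H2","H2","H2","H2","H1","H2"]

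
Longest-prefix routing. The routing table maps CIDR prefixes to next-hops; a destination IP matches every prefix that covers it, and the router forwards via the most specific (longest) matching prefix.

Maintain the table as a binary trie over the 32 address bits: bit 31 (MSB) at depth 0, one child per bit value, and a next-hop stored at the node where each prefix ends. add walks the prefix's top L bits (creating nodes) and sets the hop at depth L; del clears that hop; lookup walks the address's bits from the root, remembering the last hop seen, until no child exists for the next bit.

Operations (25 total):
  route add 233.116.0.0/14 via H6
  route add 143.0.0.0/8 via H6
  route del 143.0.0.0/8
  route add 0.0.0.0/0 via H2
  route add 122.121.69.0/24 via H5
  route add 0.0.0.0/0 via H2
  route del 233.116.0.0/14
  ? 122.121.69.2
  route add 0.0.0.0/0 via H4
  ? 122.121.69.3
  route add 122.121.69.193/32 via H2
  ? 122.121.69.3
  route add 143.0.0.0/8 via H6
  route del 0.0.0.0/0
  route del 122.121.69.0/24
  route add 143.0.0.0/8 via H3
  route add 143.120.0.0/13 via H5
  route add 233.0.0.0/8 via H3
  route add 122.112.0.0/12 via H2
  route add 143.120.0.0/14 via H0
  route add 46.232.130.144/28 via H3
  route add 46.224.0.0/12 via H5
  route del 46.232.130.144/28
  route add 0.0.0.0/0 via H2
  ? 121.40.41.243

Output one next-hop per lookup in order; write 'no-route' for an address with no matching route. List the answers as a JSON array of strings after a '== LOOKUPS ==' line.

Trace:
  add 233.116.0.0/14 -> H6 at depth 14
  add 143.0.0.0/8 -> H6 at depth 8
  - 143.0.0.0/8 clear@8
  add 0.0.0.0/0 -> H2 at depth 0
  add 122.121.69.0/24 -> H5 at depth 24
  add 0.0.0.0/0 -> H2 at depth 0
  - 233.116.0.0/14 clear@14
  ? 122.121.69.2  path d0:H2→d1:-→d2:-→d3:-→d4:-→d5:-→d6:-→d7:-→d8:-→d9:-→d10:-→d11:-→d12:-→d13:-→d14:-→d15:-→d16:-→d17:-→d18:-→d19:-→d20:-→d21:-→d22:-→d23:-→d24:H5  best=H5
  add 0.0.0.0/0 -> H4 at depth 0
  ? 122.121.69.3  path d0:H4→d1:-→d2:-→d3:-→d4:-→d5:-→d6:-→d7:-→d8:-→d9:-→d10:-→d11:-→d12:-→d13:-→d14:-→d15:-→d16:-→d17:-→d18:-→d19:-→d20:-→d21:-→d22:-→d23:-→d24:H5  best=H5
  add 122.121.69.193/32 -> H2 at depth 32
  ? 122.121.69.3  path d0:H4→d1:-→d2:-→d3:-→d4:-→d5:-→d6:-→d7:-→d8:-→d9:-→d10:-→d11:-→d12:-→d13:-→d14:-→d15:-→d16:-→d17:-→d18:-→d19:-→d20:-→d21:-→d22:-→d23:-→d24:H5  best=H5
  add 143.0.0.0/8 -> H6 at depth 8
  - 0.0.0.0/0 clear@0
  - 122.121.69.0/24 clear@24
  add 143.0.0.0/8 -> H3 at depth 8
  add 143.120.0.0/13 -> H5 at depth 13
  add 233.0.0.0/8 -> H3 at depth 8
  add 122.112.0.0/12 -> H2 at depth 12
  add 143.120.0.0/14 -> H0 at depth 14
  add 46.232.130.144/28 -> H3 at depth 28
  add 46.224.0.0/12 -> H5 at depth 12
  - 46.232.130.144/28 clear@28
  add 0.0.0.0/0 -> H2 at depth 0
  ? 121.40.41.243  path d0:H2→d1:-→d2:-→d3:-→d4:-→d5:-→d6:-  best=H2

== LOOKUPS ==
["H5","H5","H5","H2"]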